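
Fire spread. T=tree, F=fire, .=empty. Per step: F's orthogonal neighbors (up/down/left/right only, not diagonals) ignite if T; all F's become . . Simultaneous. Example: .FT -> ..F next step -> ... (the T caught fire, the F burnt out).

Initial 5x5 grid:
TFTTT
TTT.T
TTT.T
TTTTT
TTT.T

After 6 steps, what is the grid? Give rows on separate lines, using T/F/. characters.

Step 1: 3 trees catch fire, 1 burn out
  F.FTT
  TFT.T
  TTT.T
  TTTTT
  TTT.T
Step 2: 4 trees catch fire, 3 burn out
  ...FT
  F.F.T
  TFT.T
  TTTTT
  TTT.T
Step 3: 4 trees catch fire, 4 burn out
  ....F
  ....T
  F.F.T
  TFTTT
  TTT.T
Step 4: 4 trees catch fire, 4 burn out
  .....
  ....F
  ....T
  F.FTT
  TFT.T
Step 5: 4 trees catch fire, 4 burn out
  .....
  .....
  ....F
  ...FT
  F.F.T
Step 6: 1 trees catch fire, 4 burn out
  .....
  .....
  .....
  ....F
  ....T

.....
.....
.....
....F
....T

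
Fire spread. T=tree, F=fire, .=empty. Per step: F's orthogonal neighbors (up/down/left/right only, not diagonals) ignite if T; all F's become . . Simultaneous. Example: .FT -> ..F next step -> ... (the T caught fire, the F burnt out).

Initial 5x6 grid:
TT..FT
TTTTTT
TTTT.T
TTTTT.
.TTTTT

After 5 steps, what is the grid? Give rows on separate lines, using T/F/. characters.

Step 1: 2 trees catch fire, 1 burn out
  TT...F
  TTTTFT
  TTTT.T
  TTTTT.
  .TTTTT
Step 2: 2 trees catch fire, 2 burn out
  TT....
  TTTF.F
  TTTT.T
  TTTTT.
  .TTTTT
Step 3: 3 trees catch fire, 2 burn out
  TT....
  TTF...
  TTTF.F
  TTTTT.
  .TTTTT
Step 4: 3 trees catch fire, 3 burn out
  TT....
  TF....
  TTF...
  TTTFT.
  .TTTTT
Step 5: 6 trees catch fire, 3 burn out
  TF....
  F.....
  TF....
  TTF.F.
  .TTFTT

TF....
F.....
TF....
TTF.F.
.TTFTT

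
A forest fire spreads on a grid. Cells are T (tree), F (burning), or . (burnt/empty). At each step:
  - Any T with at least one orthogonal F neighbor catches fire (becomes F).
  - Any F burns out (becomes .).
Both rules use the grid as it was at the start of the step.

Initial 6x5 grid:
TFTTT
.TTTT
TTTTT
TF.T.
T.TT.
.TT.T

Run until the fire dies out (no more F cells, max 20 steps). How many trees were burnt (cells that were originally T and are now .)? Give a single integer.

Step 1: +5 fires, +2 burnt (F count now 5)
Step 2: +5 fires, +5 burnt (F count now 5)
Step 3: +3 fires, +5 burnt (F count now 3)
Step 4: +3 fires, +3 burnt (F count now 3)
Step 5: +1 fires, +3 burnt (F count now 1)
Step 6: +1 fires, +1 burnt (F count now 1)
Step 7: +1 fires, +1 burnt (F count now 1)
Step 8: +1 fires, +1 burnt (F count now 1)
Step 9: +0 fires, +1 burnt (F count now 0)
Fire out after step 9
Initially T: 21, now '.': 29
Total burnt (originally-T cells now '.'): 20

Answer: 20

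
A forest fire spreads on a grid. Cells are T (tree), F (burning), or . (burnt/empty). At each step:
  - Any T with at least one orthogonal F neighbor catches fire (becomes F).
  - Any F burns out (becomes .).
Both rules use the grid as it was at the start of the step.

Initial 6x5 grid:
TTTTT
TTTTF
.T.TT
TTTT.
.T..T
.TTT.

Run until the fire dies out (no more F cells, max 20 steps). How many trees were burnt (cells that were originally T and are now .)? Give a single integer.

Step 1: +3 fires, +1 burnt (F count now 3)
Step 2: +3 fires, +3 burnt (F count now 3)
Step 3: +3 fires, +3 burnt (F count now 3)
Step 4: +4 fires, +3 burnt (F count now 4)
Step 5: +2 fires, +4 burnt (F count now 2)
Step 6: +2 fires, +2 burnt (F count now 2)
Step 7: +1 fires, +2 burnt (F count now 1)
Step 8: +1 fires, +1 burnt (F count now 1)
Step 9: +1 fires, +1 burnt (F count now 1)
Step 10: +0 fires, +1 burnt (F count now 0)
Fire out after step 10
Initially T: 21, now '.': 29
Total burnt (originally-T cells now '.'): 20

Answer: 20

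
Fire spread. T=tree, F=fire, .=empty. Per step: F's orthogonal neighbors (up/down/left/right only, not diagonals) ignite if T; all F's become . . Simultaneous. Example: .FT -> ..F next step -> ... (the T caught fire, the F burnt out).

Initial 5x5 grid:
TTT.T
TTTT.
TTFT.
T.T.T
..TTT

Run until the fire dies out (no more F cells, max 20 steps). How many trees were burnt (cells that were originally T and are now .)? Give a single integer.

Step 1: +4 fires, +1 burnt (F count now 4)
Step 2: +5 fires, +4 burnt (F count now 5)
Step 3: +4 fires, +5 burnt (F count now 4)
Step 4: +2 fires, +4 burnt (F count now 2)
Step 5: +1 fires, +2 burnt (F count now 1)
Step 6: +0 fires, +1 burnt (F count now 0)
Fire out after step 6
Initially T: 17, now '.': 24
Total burnt (originally-T cells now '.'): 16

Answer: 16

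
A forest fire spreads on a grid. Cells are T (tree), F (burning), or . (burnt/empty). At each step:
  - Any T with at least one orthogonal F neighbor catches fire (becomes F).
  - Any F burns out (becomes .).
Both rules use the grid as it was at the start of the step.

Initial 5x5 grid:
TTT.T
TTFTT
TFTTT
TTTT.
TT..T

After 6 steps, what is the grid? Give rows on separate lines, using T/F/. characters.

Step 1: 6 trees catch fire, 2 burn out
  TTF.T
  TF.FT
  F.FTT
  TFTT.
  TT..T
Step 2: 7 trees catch fire, 6 burn out
  TF..T
  F...F
  ...FT
  F.FT.
  TF..T
Step 3: 5 trees catch fire, 7 burn out
  F...F
  .....
  ....F
  ...F.
  F...T
Step 4: 0 trees catch fire, 5 burn out
  .....
  .....
  .....
  .....
  ....T
Step 5: 0 trees catch fire, 0 burn out
  .....
  .....
  .....
  .....
  ....T
Step 6: 0 trees catch fire, 0 burn out
  .....
  .....
  .....
  .....
  ....T

.....
.....
.....
.....
....T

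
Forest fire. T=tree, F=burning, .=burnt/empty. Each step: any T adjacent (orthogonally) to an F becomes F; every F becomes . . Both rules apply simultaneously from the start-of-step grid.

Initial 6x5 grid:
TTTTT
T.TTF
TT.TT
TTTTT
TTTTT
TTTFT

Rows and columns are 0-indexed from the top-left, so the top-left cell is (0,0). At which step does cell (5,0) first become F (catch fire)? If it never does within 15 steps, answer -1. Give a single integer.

Step 1: cell (5,0)='T' (+6 fires, +2 burnt)
Step 2: cell (5,0)='T' (+8 fires, +6 burnt)
Step 3: cell (5,0)='F' (+4 fires, +8 burnt)
  -> target ignites at step 3
Step 4: cell (5,0)='.' (+3 fires, +4 burnt)
Step 5: cell (5,0)='.' (+3 fires, +3 burnt)
Step 6: cell (5,0)='.' (+2 fires, +3 burnt)
Step 7: cell (5,0)='.' (+0 fires, +2 burnt)
  fire out at step 7

3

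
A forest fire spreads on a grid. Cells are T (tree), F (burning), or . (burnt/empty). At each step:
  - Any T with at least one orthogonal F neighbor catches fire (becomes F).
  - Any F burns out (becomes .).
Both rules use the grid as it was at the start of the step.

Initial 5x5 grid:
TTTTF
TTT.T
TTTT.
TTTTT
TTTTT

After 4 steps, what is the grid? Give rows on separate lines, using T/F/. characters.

Step 1: 2 trees catch fire, 1 burn out
  TTTF.
  TTT.F
  TTTT.
  TTTTT
  TTTTT
Step 2: 1 trees catch fire, 2 burn out
  TTF..
  TTT..
  TTTT.
  TTTTT
  TTTTT
Step 3: 2 trees catch fire, 1 burn out
  TF...
  TTF..
  TTTT.
  TTTTT
  TTTTT
Step 4: 3 trees catch fire, 2 burn out
  F....
  TF...
  TTFT.
  TTTTT
  TTTTT

F....
TF...
TTFT.
TTTTT
TTTTT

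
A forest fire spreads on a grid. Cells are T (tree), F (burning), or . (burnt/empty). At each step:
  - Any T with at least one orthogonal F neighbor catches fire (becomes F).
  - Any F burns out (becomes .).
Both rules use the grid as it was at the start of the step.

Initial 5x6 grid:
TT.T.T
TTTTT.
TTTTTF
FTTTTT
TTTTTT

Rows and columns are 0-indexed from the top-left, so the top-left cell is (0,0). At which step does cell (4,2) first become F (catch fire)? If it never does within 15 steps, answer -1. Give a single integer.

Step 1: cell (4,2)='T' (+5 fires, +2 burnt)
Step 2: cell (4,2)='T' (+8 fires, +5 burnt)
Step 3: cell (4,2)='F' (+7 fires, +8 burnt)
  -> target ignites at step 3
Step 4: cell (4,2)='.' (+4 fires, +7 burnt)
Step 5: cell (4,2)='.' (+0 fires, +4 burnt)
  fire out at step 5

3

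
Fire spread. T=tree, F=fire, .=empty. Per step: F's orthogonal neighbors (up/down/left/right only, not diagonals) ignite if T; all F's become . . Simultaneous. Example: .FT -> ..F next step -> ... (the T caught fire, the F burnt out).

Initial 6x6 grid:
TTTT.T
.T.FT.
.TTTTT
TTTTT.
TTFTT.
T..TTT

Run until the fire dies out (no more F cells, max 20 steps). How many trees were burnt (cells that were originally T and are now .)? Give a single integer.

Step 1: +6 fires, +2 burnt (F count now 6)
Step 2: +8 fires, +6 burnt (F count now 8)
Step 3: +7 fires, +8 burnt (F count now 7)
Step 4: +3 fires, +7 burnt (F count now 3)
Step 5: +0 fires, +3 burnt (F count now 0)
Fire out after step 5
Initially T: 25, now '.': 35
Total burnt (originally-T cells now '.'): 24

Answer: 24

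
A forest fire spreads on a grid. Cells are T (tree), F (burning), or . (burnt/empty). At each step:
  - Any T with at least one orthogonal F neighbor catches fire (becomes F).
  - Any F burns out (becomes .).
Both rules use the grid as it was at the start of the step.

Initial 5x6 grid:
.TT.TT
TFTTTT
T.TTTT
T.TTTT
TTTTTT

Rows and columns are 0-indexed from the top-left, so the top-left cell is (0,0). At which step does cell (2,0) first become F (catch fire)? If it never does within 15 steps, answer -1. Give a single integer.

Step 1: cell (2,0)='T' (+3 fires, +1 burnt)
Step 2: cell (2,0)='F' (+4 fires, +3 burnt)
  -> target ignites at step 2
Step 3: cell (2,0)='.' (+4 fires, +4 burnt)
Step 4: cell (2,0)='.' (+6 fires, +4 burnt)
Step 5: cell (2,0)='.' (+5 fires, +6 burnt)
Step 6: cell (2,0)='.' (+2 fires, +5 burnt)
Step 7: cell (2,0)='.' (+1 fires, +2 burnt)
Step 8: cell (2,0)='.' (+0 fires, +1 burnt)
  fire out at step 8

2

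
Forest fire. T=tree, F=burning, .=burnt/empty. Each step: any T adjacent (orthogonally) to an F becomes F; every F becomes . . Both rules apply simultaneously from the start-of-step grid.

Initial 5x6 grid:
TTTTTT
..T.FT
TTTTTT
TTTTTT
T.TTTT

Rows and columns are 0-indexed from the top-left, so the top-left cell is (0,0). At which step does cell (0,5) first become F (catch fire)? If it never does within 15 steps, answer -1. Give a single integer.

Step 1: cell (0,5)='T' (+3 fires, +1 burnt)
Step 2: cell (0,5)='F' (+5 fires, +3 burnt)
  -> target ignites at step 2
Step 3: cell (0,5)='.' (+5 fires, +5 burnt)
Step 4: cell (0,5)='.' (+6 fires, +5 burnt)
Step 5: cell (0,5)='.' (+4 fires, +6 burnt)
Step 6: cell (0,5)='.' (+1 fires, +4 burnt)
Step 7: cell (0,5)='.' (+1 fires, +1 burnt)
Step 8: cell (0,5)='.' (+0 fires, +1 burnt)
  fire out at step 8

2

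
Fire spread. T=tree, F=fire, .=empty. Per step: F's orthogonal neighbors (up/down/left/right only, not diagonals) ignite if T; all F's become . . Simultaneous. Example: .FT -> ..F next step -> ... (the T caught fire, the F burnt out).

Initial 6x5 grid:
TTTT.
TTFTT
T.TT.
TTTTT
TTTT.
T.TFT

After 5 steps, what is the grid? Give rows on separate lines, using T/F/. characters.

Step 1: 7 trees catch fire, 2 burn out
  TTFT.
  TF.FT
  T.FT.
  TTTTT
  TTTF.
  T.F.F
Step 2: 8 trees catch fire, 7 burn out
  TF.F.
  F...F
  T..F.
  TTFFT
  TTF..
  T....
Step 3: 5 trees catch fire, 8 burn out
  F....
  .....
  F....
  TF..F
  TF...
  T....
Step 4: 2 trees catch fire, 5 burn out
  .....
  .....
  .....
  F....
  F....
  T....
Step 5: 1 trees catch fire, 2 burn out
  .....
  .....
  .....
  .....
  .....
  F....

.....
.....
.....
.....
.....
F....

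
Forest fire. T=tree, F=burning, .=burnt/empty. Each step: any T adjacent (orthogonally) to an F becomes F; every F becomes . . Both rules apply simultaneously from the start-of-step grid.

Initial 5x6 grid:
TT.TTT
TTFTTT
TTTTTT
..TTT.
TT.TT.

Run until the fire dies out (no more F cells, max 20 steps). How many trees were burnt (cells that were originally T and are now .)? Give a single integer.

Answer: 21

Derivation:
Step 1: +3 fires, +1 burnt (F count now 3)
Step 2: +7 fires, +3 burnt (F count now 7)
Step 3: +6 fires, +7 burnt (F count now 6)
Step 4: +4 fires, +6 burnt (F count now 4)
Step 5: +1 fires, +4 burnt (F count now 1)
Step 6: +0 fires, +1 burnt (F count now 0)
Fire out after step 6
Initially T: 23, now '.': 28
Total burnt (originally-T cells now '.'): 21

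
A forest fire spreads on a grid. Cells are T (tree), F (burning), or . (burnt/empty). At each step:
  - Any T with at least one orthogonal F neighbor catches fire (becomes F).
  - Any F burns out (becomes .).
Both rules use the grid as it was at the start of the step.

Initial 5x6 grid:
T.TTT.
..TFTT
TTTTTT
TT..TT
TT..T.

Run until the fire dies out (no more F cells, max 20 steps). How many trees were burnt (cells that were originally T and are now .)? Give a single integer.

Step 1: +4 fires, +1 burnt (F count now 4)
Step 2: +5 fires, +4 burnt (F count now 5)
Step 3: +3 fires, +5 burnt (F count now 3)
Step 4: +4 fires, +3 burnt (F count now 4)
Step 5: +2 fires, +4 burnt (F count now 2)
Step 6: +1 fires, +2 burnt (F count now 1)
Step 7: +0 fires, +1 burnt (F count now 0)
Fire out after step 7
Initially T: 20, now '.': 29
Total burnt (originally-T cells now '.'): 19

Answer: 19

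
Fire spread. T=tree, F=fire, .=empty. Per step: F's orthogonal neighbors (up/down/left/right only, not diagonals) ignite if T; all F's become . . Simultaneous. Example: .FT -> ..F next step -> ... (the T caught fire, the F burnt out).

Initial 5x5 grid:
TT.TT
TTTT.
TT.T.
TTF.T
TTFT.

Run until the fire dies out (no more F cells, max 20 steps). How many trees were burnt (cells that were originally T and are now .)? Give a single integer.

Step 1: +3 fires, +2 burnt (F count now 3)
Step 2: +3 fires, +3 burnt (F count now 3)
Step 3: +2 fires, +3 burnt (F count now 2)
Step 4: +3 fires, +2 burnt (F count now 3)
Step 5: +2 fires, +3 burnt (F count now 2)
Step 6: +2 fires, +2 burnt (F count now 2)
Step 7: +1 fires, +2 burnt (F count now 1)
Step 8: +0 fires, +1 burnt (F count now 0)
Fire out after step 8
Initially T: 17, now '.': 24
Total burnt (originally-T cells now '.'): 16

Answer: 16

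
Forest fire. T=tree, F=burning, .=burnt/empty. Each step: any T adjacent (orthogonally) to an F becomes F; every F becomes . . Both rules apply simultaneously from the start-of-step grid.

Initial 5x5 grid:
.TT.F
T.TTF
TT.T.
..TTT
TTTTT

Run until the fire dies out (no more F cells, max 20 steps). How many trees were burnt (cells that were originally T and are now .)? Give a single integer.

Answer: 13

Derivation:
Step 1: +1 fires, +2 burnt (F count now 1)
Step 2: +2 fires, +1 burnt (F count now 2)
Step 3: +2 fires, +2 burnt (F count now 2)
Step 4: +4 fires, +2 burnt (F count now 4)
Step 5: +2 fires, +4 burnt (F count now 2)
Step 6: +1 fires, +2 burnt (F count now 1)
Step 7: +1 fires, +1 burnt (F count now 1)
Step 8: +0 fires, +1 burnt (F count now 0)
Fire out after step 8
Initially T: 16, now '.': 22
Total burnt (originally-T cells now '.'): 13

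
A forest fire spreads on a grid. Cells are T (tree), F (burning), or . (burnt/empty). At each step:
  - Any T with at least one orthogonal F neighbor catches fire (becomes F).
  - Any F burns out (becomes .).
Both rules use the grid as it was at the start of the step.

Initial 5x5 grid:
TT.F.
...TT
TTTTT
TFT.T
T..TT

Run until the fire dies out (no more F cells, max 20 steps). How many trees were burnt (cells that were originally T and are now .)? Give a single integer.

Step 1: +4 fires, +2 burnt (F count now 4)
Step 2: +5 fires, +4 burnt (F count now 5)
Step 3: +1 fires, +5 burnt (F count now 1)
Step 4: +1 fires, +1 burnt (F count now 1)
Step 5: +1 fires, +1 burnt (F count now 1)
Step 6: +1 fires, +1 burnt (F count now 1)
Step 7: +0 fires, +1 burnt (F count now 0)
Fire out after step 7
Initially T: 15, now '.': 23
Total burnt (originally-T cells now '.'): 13

Answer: 13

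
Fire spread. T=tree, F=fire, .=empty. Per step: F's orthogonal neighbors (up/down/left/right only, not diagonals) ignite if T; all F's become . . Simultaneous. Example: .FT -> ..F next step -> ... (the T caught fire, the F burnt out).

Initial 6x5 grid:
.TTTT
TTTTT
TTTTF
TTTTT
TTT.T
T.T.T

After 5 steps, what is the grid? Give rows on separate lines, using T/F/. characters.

Step 1: 3 trees catch fire, 1 burn out
  .TTTT
  TTTTF
  TTTF.
  TTTTF
  TTT.T
  T.T.T
Step 2: 5 trees catch fire, 3 burn out
  .TTTF
  TTTF.
  TTF..
  TTTF.
  TTT.F
  T.T.T
Step 3: 5 trees catch fire, 5 burn out
  .TTF.
  TTF..
  TF...
  TTF..
  TTT..
  T.T.F
Step 4: 5 trees catch fire, 5 burn out
  .TF..
  TF...
  F....
  TF...
  TTF..
  T.T..
Step 5: 5 trees catch fire, 5 burn out
  .F...
  F....
  .....
  F....
  TF...
  T.F..

.F...
F....
.....
F....
TF...
T.F..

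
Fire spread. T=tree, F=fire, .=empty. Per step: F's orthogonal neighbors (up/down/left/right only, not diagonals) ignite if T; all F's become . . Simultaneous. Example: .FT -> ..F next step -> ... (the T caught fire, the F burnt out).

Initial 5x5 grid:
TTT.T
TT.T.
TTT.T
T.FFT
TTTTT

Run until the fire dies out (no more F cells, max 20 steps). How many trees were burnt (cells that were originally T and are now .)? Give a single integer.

Answer: 16

Derivation:
Step 1: +4 fires, +2 burnt (F count now 4)
Step 2: +4 fires, +4 burnt (F count now 4)
Step 3: +3 fires, +4 burnt (F count now 3)
Step 4: +3 fires, +3 burnt (F count now 3)
Step 5: +2 fires, +3 burnt (F count now 2)
Step 6: +0 fires, +2 burnt (F count now 0)
Fire out after step 6
Initially T: 18, now '.': 23
Total burnt (originally-T cells now '.'): 16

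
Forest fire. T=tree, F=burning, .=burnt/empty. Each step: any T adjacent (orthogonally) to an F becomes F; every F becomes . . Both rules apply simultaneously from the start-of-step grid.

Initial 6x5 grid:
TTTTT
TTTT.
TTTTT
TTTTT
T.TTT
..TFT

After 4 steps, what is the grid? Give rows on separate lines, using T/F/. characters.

Step 1: 3 trees catch fire, 1 burn out
  TTTTT
  TTTT.
  TTTTT
  TTTTT
  T.TFT
  ..F.F
Step 2: 3 trees catch fire, 3 burn out
  TTTTT
  TTTT.
  TTTTT
  TTTFT
  T.F.F
  .....
Step 3: 3 trees catch fire, 3 burn out
  TTTTT
  TTTT.
  TTTFT
  TTF.F
  T....
  .....
Step 4: 4 trees catch fire, 3 burn out
  TTTTT
  TTTF.
  TTF.F
  TF...
  T....
  .....

TTTTT
TTTF.
TTF.F
TF...
T....
.....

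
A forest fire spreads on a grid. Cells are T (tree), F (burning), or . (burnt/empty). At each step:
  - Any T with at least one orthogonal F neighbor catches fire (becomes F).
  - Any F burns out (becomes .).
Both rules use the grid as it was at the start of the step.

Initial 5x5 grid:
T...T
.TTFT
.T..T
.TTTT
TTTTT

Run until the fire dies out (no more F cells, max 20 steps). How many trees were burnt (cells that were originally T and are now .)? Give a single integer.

Step 1: +2 fires, +1 burnt (F count now 2)
Step 2: +3 fires, +2 burnt (F count now 3)
Step 3: +2 fires, +3 burnt (F count now 2)
Step 4: +3 fires, +2 burnt (F count now 3)
Step 5: +3 fires, +3 burnt (F count now 3)
Step 6: +2 fires, +3 burnt (F count now 2)
Step 7: +0 fires, +2 burnt (F count now 0)
Fire out after step 7
Initially T: 16, now '.': 24
Total burnt (originally-T cells now '.'): 15

Answer: 15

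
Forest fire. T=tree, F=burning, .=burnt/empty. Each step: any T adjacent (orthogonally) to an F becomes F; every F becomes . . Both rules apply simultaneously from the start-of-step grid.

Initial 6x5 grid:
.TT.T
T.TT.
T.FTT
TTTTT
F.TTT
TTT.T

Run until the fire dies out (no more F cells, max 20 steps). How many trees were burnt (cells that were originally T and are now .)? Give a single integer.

Step 1: +5 fires, +2 burnt (F count now 5)
Step 2: +8 fires, +5 burnt (F count now 8)
Step 3: +5 fires, +8 burnt (F count now 5)
Step 4: +1 fires, +5 burnt (F count now 1)
Step 5: +1 fires, +1 burnt (F count now 1)
Step 6: +0 fires, +1 burnt (F count now 0)
Fire out after step 6
Initially T: 21, now '.': 29
Total burnt (originally-T cells now '.'): 20

Answer: 20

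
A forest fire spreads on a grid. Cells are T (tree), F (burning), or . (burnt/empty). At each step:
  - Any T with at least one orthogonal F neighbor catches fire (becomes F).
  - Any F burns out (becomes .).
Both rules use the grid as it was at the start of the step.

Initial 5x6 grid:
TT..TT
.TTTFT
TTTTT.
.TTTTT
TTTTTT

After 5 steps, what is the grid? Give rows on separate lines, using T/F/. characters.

Step 1: 4 trees catch fire, 1 burn out
  TT..FT
  .TTF.F
  TTTTF.
  .TTTTT
  TTTTTT
Step 2: 4 trees catch fire, 4 burn out
  TT...F
  .TF...
  TTTF..
  .TTTFT
  TTTTTT
Step 3: 5 trees catch fire, 4 burn out
  TT....
  .F....
  TTF...
  .TTF.F
  TTTTFT
Step 4: 5 trees catch fire, 5 burn out
  TF....
  ......
  TF....
  .TF...
  TTTF.F
Step 5: 4 trees catch fire, 5 burn out
  F.....
  ......
  F.....
  .F....
  TTF...

F.....
......
F.....
.F....
TTF...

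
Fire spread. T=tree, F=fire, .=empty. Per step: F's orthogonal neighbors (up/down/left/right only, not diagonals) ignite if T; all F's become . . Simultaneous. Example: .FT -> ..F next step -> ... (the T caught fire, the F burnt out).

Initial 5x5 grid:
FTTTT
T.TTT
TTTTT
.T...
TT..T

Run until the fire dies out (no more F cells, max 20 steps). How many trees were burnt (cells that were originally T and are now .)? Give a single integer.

Step 1: +2 fires, +1 burnt (F count now 2)
Step 2: +2 fires, +2 burnt (F count now 2)
Step 3: +3 fires, +2 burnt (F count now 3)
Step 4: +4 fires, +3 burnt (F count now 4)
Step 5: +3 fires, +4 burnt (F count now 3)
Step 6: +2 fires, +3 burnt (F count now 2)
Step 7: +0 fires, +2 burnt (F count now 0)
Fire out after step 7
Initially T: 17, now '.': 24
Total burnt (originally-T cells now '.'): 16

Answer: 16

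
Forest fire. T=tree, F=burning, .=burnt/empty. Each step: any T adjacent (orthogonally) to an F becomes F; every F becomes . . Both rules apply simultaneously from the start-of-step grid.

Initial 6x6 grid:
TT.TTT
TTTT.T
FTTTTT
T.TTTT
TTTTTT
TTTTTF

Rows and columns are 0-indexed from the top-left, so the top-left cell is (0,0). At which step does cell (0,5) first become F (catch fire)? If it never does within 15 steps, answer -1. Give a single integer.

Step 1: cell (0,5)='T' (+5 fires, +2 burnt)
Step 2: cell (0,5)='T' (+7 fires, +5 burnt)
Step 3: cell (0,5)='T' (+10 fires, +7 burnt)
Step 4: cell (0,5)='T' (+6 fires, +10 burnt)
Step 5: cell (0,5)='F' (+2 fires, +6 burnt)
  -> target ignites at step 5
Step 6: cell (0,5)='.' (+1 fires, +2 burnt)
Step 7: cell (0,5)='.' (+0 fires, +1 burnt)
  fire out at step 7

5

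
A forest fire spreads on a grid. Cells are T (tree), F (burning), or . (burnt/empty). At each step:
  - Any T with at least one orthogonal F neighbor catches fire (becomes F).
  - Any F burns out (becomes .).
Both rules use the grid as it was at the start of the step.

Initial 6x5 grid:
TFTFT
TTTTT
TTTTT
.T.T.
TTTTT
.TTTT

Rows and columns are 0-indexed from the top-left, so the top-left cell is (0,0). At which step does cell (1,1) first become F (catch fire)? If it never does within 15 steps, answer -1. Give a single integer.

Step 1: cell (1,1)='F' (+5 fires, +2 burnt)
  -> target ignites at step 1
Step 2: cell (1,1)='.' (+5 fires, +5 burnt)
Step 3: cell (1,1)='.' (+5 fires, +5 burnt)
Step 4: cell (1,1)='.' (+2 fires, +5 burnt)
Step 5: cell (1,1)='.' (+5 fires, +2 burnt)
Step 6: cell (1,1)='.' (+2 fires, +5 burnt)
Step 7: cell (1,1)='.' (+0 fires, +2 burnt)
  fire out at step 7

1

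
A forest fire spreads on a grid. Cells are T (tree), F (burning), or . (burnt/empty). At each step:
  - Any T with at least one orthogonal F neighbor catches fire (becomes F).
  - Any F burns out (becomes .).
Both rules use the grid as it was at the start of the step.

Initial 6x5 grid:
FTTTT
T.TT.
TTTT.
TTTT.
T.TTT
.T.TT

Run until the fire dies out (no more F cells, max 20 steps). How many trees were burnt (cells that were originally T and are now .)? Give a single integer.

Step 1: +2 fires, +1 burnt (F count now 2)
Step 2: +2 fires, +2 burnt (F count now 2)
Step 3: +4 fires, +2 burnt (F count now 4)
Step 4: +5 fires, +4 burnt (F count now 5)
Step 5: +2 fires, +5 burnt (F count now 2)
Step 6: +2 fires, +2 burnt (F count now 2)
Step 7: +1 fires, +2 burnt (F count now 1)
Step 8: +2 fires, +1 burnt (F count now 2)
Step 9: +1 fires, +2 burnt (F count now 1)
Step 10: +0 fires, +1 burnt (F count now 0)
Fire out after step 10
Initially T: 22, now '.': 29
Total burnt (originally-T cells now '.'): 21

Answer: 21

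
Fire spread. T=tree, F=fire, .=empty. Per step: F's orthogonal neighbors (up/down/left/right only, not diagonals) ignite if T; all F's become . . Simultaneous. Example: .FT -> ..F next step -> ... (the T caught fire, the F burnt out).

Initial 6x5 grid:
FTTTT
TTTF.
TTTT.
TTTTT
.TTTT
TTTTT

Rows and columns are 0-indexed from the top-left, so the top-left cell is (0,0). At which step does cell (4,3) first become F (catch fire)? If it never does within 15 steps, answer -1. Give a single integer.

Step 1: cell (4,3)='T' (+5 fires, +2 burnt)
Step 2: cell (4,3)='T' (+6 fires, +5 burnt)
Step 3: cell (4,3)='F' (+5 fires, +6 burnt)
  -> target ignites at step 3
Step 4: cell (4,3)='.' (+4 fires, +5 burnt)
Step 5: cell (4,3)='.' (+3 fires, +4 burnt)
Step 6: cell (4,3)='.' (+1 fires, +3 burnt)
Step 7: cell (4,3)='.' (+1 fires, +1 burnt)
Step 8: cell (4,3)='.' (+0 fires, +1 burnt)
  fire out at step 8

3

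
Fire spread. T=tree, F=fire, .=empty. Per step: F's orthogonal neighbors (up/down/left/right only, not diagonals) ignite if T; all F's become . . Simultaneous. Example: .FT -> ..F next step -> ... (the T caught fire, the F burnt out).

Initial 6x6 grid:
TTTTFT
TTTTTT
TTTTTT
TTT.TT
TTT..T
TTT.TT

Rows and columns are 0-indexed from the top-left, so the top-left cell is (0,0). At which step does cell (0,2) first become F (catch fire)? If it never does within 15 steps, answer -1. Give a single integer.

Step 1: cell (0,2)='T' (+3 fires, +1 burnt)
Step 2: cell (0,2)='F' (+4 fires, +3 burnt)
  -> target ignites at step 2
Step 3: cell (0,2)='.' (+5 fires, +4 burnt)
Step 4: cell (0,2)='.' (+4 fires, +5 burnt)
Step 5: cell (0,2)='.' (+4 fires, +4 burnt)
Step 6: cell (0,2)='.' (+4 fires, +4 burnt)
Step 7: cell (0,2)='.' (+4 fires, +4 burnt)
Step 8: cell (0,2)='.' (+2 fires, +4 burnt)
Step 9: cell (0,2)='.' (+1 fires, +2 burnt)
Step 10: cell (0,2)='.' (+0 fires, +1 burnt)
  fire out at step 10

2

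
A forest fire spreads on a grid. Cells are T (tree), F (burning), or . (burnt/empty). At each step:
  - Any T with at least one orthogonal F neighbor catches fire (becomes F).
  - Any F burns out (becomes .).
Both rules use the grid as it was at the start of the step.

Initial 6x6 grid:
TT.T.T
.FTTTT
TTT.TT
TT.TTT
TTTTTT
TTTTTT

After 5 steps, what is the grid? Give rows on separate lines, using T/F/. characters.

Step 1: 3 trees catch fire, 1 burn out
  TF.T.T
  ..FTTT
  TFT.TT
  TT.TTT
  TTTTTT
  TTTTTT
Step 2: 5 trees catch fire, 3 burn out
  F..T.T
  ...FTT
  F.F.TT
  TF.TTT
  TTTTTT
  TTTTTT
Step 3: 4 trees catch fire, 5 burn out
  ...F.T
  ....FT
  ....TT
  F..TTT
  TFTTTT
  TTTTTT
Step 4: 5 trees catch fire, 4 burn out
  .....T
  .....F
  ....FT
  ...TTT
  F.FTTT
  TFTTTT
Step 5: 6 trees catch fire, 5 burn out
  .....F
  ......
  .....F
  ...TFT
  ...FTT
  F.FTTT

.....F
......
.....F
...TFT
...FTT
F.FTTT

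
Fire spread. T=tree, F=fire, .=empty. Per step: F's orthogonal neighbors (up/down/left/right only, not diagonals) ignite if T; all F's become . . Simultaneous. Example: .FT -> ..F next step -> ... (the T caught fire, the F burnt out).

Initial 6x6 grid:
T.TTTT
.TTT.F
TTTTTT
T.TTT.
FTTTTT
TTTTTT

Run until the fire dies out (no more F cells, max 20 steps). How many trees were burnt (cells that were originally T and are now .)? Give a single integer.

Answer: 28

Derivation:
Step 1: +5 fires, +2 burnt (F count now 5)
Step 2: +5 fires, +5 burnt (F count now 5)
Step 3: +7 fires, +5 burnt (F count now 7)
Step 4: +7 fires, +7 burnt (F count now 7)
Step 5: +3 fires, +7 burnt (F count now 3)
Step 6: +1 fires, +3 burnt (F count now 1)
Step 7: +0 fires, +1 burnt (F count now 0)
Fire out after step 7
Initially T: 29, now '.': 35
Total burnt (originally-T cells now '.'): 28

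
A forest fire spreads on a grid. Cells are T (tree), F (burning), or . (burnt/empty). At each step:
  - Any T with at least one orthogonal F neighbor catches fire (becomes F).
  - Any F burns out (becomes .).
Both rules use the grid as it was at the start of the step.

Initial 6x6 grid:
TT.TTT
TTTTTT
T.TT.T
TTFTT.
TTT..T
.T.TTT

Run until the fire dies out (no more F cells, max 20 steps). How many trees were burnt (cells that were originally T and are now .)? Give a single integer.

Step 1: +4 fires, +1 burnt (F count now 4)
Step 2: +5 fires, +4 burnt (F count now 5)
Step 3: +5 fires, +5 burnt (F count now 5)
Step 4: +4 fires, +5 burnt (F count now 4)
Step 5: +3 fires, +4 burnt (F count now 3)
Step 6: +2 fires, +3 burnt (F count now 2)
Step 7: +0 fires, +2 burnt (F count now 0)
Fire out after step 7
Initially T: 27, now '.': 32
Total burnt (originally-T cells now '.'): 23

Answer: 23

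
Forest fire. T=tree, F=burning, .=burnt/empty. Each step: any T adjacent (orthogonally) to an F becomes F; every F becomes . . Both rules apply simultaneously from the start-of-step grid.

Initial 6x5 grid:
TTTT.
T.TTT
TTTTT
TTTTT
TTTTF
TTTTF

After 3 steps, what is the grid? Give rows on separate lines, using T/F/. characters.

Step 1: 3 trees catch fire, 2 burn out
  TTTT.
  T.TTT
  TTTTT
  TTTTF
  TTTF.
  TTTF.
Step 2: 4 trees catch fire, 3 burn out
  TTTT.
  T.TTT
  TTTTF
  TTTF.
  TTF..
  TTF..
Step 3: 5 trees catch fire, 4 burn out
  TTTT.
  T.TTF
  TTTF.
  TTF..
  TF...
  TF...

TTTT.
T.TTF
TTTF.
TTF..
TF...
TF...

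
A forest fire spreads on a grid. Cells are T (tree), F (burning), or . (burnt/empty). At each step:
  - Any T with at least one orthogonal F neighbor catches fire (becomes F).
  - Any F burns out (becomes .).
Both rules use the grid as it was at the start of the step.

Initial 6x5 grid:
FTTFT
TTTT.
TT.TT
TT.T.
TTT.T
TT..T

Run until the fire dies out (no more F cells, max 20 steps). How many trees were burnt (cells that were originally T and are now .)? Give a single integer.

Answer: 19

Derivation:
Step 1: +5 fires, +2 burnt (F count now 5)
Step 2: +4 fires, +5 burnt (F count now 4)
Step 3: +4 fires, +4 burnt (F count now 4)
Step 4: +2 fires, +4 burnt (F count now 2)
Step 5: +2 fires, +2 burnt (F count now 2)
Step 6: +2 fires, +2 burnt (F count now 2)
Step 7: +0 fires, +2 burnt (F count now 0)
Fire out after step 7
Initially T: 21, now '.': 28
Total burnt (originally-T cells now '.'): 19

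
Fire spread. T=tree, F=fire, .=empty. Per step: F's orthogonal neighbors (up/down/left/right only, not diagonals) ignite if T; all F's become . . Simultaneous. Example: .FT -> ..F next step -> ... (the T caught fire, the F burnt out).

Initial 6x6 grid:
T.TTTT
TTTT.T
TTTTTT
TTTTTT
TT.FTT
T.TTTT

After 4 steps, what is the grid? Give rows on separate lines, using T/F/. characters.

Step 1: 3 trees catch fire, 1 burn out
  T.TTTT
  TTTT.T
  TTTTTT
  TTTFTT
  TT..FT
  T.TFTT
Step 2: 6 trees catch fire, 3 burn out
  T.TTTT
  TTTT.T
  TTTFTT
  TTF.FT
  TT...F
  T.F.FT
Step 3: 6 trees catch fire, 6 burn out
  T.TTTT
  TTTF.T
  TTF.FT
  TF...F
  TT....
  T....F
Step 4: 6 trees catch fire, 6 burn out
  T.TFTT
  TTF..T
  TF...F
  F.....
  TF....
  T.....

T.TFTT
TTF..T
TF...F
F.....
TF....
T.....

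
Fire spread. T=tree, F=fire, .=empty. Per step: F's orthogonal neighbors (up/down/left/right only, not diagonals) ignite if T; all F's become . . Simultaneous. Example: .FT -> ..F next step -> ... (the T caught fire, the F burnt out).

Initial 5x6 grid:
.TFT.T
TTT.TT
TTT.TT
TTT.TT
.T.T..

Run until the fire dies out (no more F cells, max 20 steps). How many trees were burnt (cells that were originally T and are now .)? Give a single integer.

Step 1: +3 fires, +1 burnt (F count now 3)
Step 2: +2 fires, +3 burnt (F count now 2)
Step 3: +3 fires, +2 burnt (F count now 3)
Step 4: +2 fires, +3 burnt (F count now 2)
Step 5: +2 fires, +2 burnt (F count now 2)
Step 6: +0 fires, +2 burnt (F count now 0)
Fire out after step 6
Initially T: 20, now '.': 22
Total burnt (originally-T cells now '.'): 12

Answer: 12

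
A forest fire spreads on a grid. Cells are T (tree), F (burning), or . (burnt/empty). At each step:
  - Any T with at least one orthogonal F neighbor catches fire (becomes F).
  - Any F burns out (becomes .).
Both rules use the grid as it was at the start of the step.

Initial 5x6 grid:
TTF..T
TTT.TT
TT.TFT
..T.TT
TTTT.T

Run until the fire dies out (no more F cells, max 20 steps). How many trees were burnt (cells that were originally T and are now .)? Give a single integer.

Answer: 15

Derivation:
Step 1: +6 fires, +2 burnt (F count now 6)
Step 2: +4 fires, +6 burnt (F count now 4)
Step 3: +4 fires, +4 burnt (F count now 4)
Step 4: +1 fires, +4 burnt (F count now 1)
Step 5: +0 fires, +1 burnt (F count now 0)
Fire out after step 5
Initially T: 20, now '.': 25
Total burnt (originally-T cells now '.'): 15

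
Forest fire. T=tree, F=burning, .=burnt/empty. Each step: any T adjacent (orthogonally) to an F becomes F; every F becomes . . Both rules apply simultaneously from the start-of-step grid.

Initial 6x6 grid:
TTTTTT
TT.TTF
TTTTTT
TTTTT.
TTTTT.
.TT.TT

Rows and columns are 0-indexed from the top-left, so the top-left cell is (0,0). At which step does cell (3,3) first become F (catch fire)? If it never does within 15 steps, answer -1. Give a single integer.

Step 1: cell (3,3)='T' (+3 fires, +1 burnt)
Step 2: cell (3,3)='T' (+3 fires, +3 burnt)
Step 3: cell (3,3)='T' (+3 fires, +3 burnt)
Step 4: cell (3,3)='F' (+4 fires, +3 burnt)
  -> target ignites at step 4
Step 5: cell (3,3)='.' (+5 fires, +4 burnt)
Step 6: cell (3,3)='.' (+6 fires, +5 burnt)
Step 7: cell (3,3)='.' (+4 fires, +6 burnt)
Step 8: cell (3,3)='.' (+2 fires, +4 burnt)
Step 9: cell (3,3)='.' (+0 fires, +2 burnt)
  fire out at step 9

4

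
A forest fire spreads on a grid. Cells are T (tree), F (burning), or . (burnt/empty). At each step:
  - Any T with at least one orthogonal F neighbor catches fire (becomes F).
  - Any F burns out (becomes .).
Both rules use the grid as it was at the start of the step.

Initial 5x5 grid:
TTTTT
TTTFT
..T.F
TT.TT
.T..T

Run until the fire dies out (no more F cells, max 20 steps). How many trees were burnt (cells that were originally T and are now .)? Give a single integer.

Step 1: +4 fires, +2 burnt (F count now 4)
Step 2: +6 fires, +4 burnt (F count now 6)
Step 3: +2 fires, +6 burnt (F count now 2)
Step 4: +1 fires, +2 burnt (F count now 1)
Step 5: +0 fires, +1 burnt (F count now 0)
Fire out after step 5
Initially T: 16, now '.': 22
Total burnt (originally-T cells now '.'): 13

Answer: 13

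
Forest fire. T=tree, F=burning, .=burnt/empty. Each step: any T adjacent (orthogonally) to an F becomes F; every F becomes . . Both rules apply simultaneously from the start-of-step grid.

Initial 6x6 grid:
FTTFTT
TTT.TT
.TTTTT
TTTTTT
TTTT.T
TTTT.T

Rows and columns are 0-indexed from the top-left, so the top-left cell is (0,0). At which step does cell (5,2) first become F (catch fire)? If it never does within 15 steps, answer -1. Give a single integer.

Step 1: cell (5,2)='T' (+4 fires, +2 burnt)
Step 2: cell (5,2)='T' (+4 fires, +4 burnt)
Step 3: cell (5,2)='T' (+4 fires, +4 burnt)
Step 4: cell (5,2)='T' (+5 fires, +4 burnt)
Step 5: cell (5,2)='T' (+5 fires, +5 burnt)
Step 6: cell (5,2)='F' (+5 fires, +5 burnt)
  -> target ignites at step 6
Step 7: cell (5,2)='.' (+3 fires, +5 burnt)
Step 8: cell (5,2)='.' (+0 fires, +3 burnt)
  fire out at step 8

6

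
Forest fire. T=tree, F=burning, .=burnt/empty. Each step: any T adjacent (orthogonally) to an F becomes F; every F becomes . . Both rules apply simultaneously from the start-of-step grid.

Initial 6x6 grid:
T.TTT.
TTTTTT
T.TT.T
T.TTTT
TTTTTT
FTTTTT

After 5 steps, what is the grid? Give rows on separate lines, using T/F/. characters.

Step 1: 2 trees catch fire, 1 burn out
  T.TTT.
  TTTTTT
  T.TT.T
  T.TTTT
  FTTTTT
  .FTTTT
Step 2: 3 trees catch fire, 2 burn out
  T.TTT.
  TTTTTT
  T.TT.T
  F.TTTT
  .FTTTT
  ..FTTT
Step 3: 3 trees catch fire, 3 burn out
  T.TTT.
  TTTTTT
  F.TT.T
  ..TTTT
  ..FTTT
  ...FTT
Step 4: 4 trees catch fire, 3 burn out
  T.TTT.
  FTTTTT
  ..TT.T
  ..FTTT
  ...FTT
  ....FT
Step 5: 6 trees catch fire, 4 burn out
  F.TTT.
  .FTTTT
  ..FT.T
  ...FTT
  ....FT
  .....F

F.TTT.
.FTTTT
..FT.T
...FTT
....FT
.....F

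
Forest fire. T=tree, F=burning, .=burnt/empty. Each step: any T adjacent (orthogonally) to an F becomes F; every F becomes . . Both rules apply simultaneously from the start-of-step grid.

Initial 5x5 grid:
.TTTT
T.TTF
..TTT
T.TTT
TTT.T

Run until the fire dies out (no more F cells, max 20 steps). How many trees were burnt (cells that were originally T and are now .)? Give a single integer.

Step 1: +3 fires, +1 burnt (F count now 3)
Step 2: +4 fires, +3 burnt (F count now 4)
Step 3: +4 fires, +4 burnt (F count now 4)
Step 4: +2 fires, +4 burnt (F count now 2)
Step 5: +1 fires, +2 burnt (F count now 1)
Step 6: +1 fires, +1 burnt (F count now 1)
Step 7: +1 fires, +1 burnt (F count now 1)
Step 8: +1 fires, +1 burnt (F count now 1)
Step 9: +0 fires, +1 burnt (F count now 0)
Fire out after step 9
Initially T: 18, now '.': 24
Total burnt (originally-T cells now '.'): 17

Answer: 17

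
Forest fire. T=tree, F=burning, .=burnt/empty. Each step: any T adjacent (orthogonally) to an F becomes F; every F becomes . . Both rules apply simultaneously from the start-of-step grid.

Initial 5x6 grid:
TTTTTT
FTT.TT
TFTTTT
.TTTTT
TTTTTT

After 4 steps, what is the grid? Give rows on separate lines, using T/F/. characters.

Step 1: 5 trees catch fire, 2 burn out
  FTTTTT
  .FT.TT
  F.FTTT
  .FTTTT
  TTTTTT
Step 2: 5 trees catch fire, 5 burn out
  .FTTTT
  ..F.TT
  ...FTT
  ..FTTT
  TFTTTT
Step 3: 5 trees catch fire, 5 burn out
  ..FTTT
  ....TT
  ....FT
  ...FTT
  F.FTTT
Step 4: 5 trees catch fire, 5 burn out
  ...FTT
  ....FT
  .....F
  ....FT
  ...FTT

...FTT
....FT
.....F
....FT
...FTT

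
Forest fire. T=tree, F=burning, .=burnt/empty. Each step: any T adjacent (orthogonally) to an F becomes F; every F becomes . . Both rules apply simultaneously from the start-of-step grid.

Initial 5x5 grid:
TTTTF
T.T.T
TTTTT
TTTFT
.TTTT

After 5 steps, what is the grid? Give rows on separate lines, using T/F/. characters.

Step 1: 6 trees catch fire, 2 burn out
  TTTF.
  T.T.F
  TTTFT
  TTF.F
  .TTFT
Step 2: 6 trees catch fire, 6 burn out
  TTF..
  T.T..
  TTF.F
  TF...
  .TF.F
Step 3: 5 trees catch fire, 6 burn out
  TF...
  T.F..
  TF...
  F....
  .F...
Step 4: 2 trees catch fire, 5 burn out
  F....
  T....
  F....
  .....
  .....
Step 5: 1 trees catch fire, 2 burn out
  .....
  F....
  .....
  .....
  .....

.....
F....
.....
.....
.....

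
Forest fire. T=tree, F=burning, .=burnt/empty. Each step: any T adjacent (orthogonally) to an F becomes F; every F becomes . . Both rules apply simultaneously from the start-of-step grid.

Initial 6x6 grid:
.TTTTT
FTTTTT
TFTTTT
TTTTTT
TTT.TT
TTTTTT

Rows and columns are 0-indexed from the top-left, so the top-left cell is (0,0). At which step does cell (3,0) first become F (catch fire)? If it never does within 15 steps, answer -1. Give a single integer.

Step 1: cell (3,0)='T' (+4 fires, +2 burnt)
Step 2: cell (3,0)='F' (+6 fires, +4 burnt)
  -> target ignites at step 2
Step 3: cell (3,0)='.' (+7 fires, +6 burnt)
Step 4: cell (3,0)='.' (+6 fires, +7 burnt)
Step 5: cell (3,0)='.' (+5 fires, +6 burnt)
Step 6: cell (3,0)='.' (+3 fires, +5 burnt)
Step 7: cell (3,0)='.' (+1 fires, +3 burnt)
Step 8: cell (3,0)='.' (+0 fires, +1 burnt)
  fire out at step 8

2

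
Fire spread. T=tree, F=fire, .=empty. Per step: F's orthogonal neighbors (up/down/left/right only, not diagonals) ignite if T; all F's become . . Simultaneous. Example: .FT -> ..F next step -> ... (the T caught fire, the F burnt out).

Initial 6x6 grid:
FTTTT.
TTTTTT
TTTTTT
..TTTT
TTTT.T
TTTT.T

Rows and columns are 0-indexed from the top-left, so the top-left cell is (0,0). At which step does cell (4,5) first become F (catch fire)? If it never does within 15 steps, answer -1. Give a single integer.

Step 1: cell (4,5)='T' (+2 fires, +1 burnt)
Step 2: cell (4,5)='T' (+3 fires, +2 burnt)
Step 3: cell (4,5)='T' (+3 fires, +3 burnt)
Step 4: cell (4,5)='T' (+3 fires, +3 burnt)
Step 5: cell (4,5)='T' (+3 fires, +3 burnt)
Step 6: cell (4,5)='T' (+4 fires, +3 burnt)
Step 7: cell (4,5)='T' (+5 fires, +4 burnt)
Step 8: cell (4,5)='T' (+4 fires, +5 burnt)
Step 9: cell (4,5)='F' (+2 fires, +4 burnt)
  -> target ignites at step 9
Step 10: cell (4,5)='.' (+1 fires, +2 burnt)
Step 11: cell (4,5)='.' (+0 fires, +1 burnt)
  fire out at step 11

9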